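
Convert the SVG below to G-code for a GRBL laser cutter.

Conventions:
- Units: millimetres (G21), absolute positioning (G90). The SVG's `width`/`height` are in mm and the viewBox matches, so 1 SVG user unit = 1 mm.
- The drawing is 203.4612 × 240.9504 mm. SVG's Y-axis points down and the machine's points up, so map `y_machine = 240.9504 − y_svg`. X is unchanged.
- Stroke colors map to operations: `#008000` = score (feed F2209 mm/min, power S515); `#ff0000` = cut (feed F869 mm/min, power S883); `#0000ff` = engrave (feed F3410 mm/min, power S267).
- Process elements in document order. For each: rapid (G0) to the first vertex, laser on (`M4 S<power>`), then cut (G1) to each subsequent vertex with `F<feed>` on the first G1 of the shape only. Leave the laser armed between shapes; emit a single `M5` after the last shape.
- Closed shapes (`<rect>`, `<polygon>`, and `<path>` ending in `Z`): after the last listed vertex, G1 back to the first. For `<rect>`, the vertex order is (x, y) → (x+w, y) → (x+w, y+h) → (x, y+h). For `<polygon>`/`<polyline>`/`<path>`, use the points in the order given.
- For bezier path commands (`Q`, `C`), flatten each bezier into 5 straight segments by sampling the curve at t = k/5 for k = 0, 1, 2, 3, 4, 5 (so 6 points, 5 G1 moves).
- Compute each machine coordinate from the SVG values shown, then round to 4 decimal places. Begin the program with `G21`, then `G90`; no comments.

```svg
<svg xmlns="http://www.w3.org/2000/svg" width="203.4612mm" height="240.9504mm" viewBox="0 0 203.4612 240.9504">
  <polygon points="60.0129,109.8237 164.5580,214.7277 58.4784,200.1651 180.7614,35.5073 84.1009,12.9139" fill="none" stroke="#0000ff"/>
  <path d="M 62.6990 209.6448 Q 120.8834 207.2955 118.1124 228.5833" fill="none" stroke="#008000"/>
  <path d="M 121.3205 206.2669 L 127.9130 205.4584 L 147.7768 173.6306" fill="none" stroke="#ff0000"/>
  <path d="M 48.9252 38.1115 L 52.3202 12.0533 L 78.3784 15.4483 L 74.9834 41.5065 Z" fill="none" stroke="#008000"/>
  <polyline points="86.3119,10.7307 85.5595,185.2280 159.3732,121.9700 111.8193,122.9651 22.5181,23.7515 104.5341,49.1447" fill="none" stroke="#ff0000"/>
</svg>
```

1 u = 1 mm; y_m = 240.9504 − y.

[1] `<polygon>` closed polygon, #0000ff→engrave S267 F3410: (60.0129,131.1267) → (164.5580,26.2227) → (58.4784,40.7853) → (180.7614,205.4431) → (84.1009,228.0365) → (60.0129,131.1267) (closed)

[2] `<path>` quadratic bezier, #008000→score S515 F2209: (62.6990,31.3056) → (83.5345,31.2998) → (99.4937,29.4031) → (110.5763,25.6154) → (116.7826,19.9367) → (118.1124,12.3671)

[3] `<path>` open polyline, #ff0000→cut S883 F869: (121.3205,34.6835) → (127.9130,35.4920) → (147.7768,67.3198)

[4] `<path>` regular polygon, #008000→score S515 F2209: (48.9252,202.8389) → (52.3202,228.8971) → (78.3784,225.5021) → (74.9834,199.4439) → (48.9252,202.8389) (closed)

[5] `<polyline>` open polyline, #ff0000→cut S883 F869: (86.3119,230.2197) → (85.5595,55.7224) → (159.3732,118.9804) → (111.8193,117.9853) → (22.5181,217.1989) → (104.5341,191.8057)

G21
G90
G0 X60.0129 Y131.1267
M4 S267
G1 X164.5580 Y26.2227 F3410
G1 X58.4784 Y40.7853
G1 X180.7614 Y205.4431
G1 X84.1009 Y228.0365
G1 X60.0129 Y131.1267
G0 X62.6990 Y31.3056
M4 S515
G1 X83.5345 Y31.2998 F2209
G1 X99.4937 Y29.4031
G1 X110.5763 Y25.6154
G1 X116.7826 Y19.9367
G1 X118.1124 Y12.3671
G0 X121.3205 Y34.6835
M4 S883
G1 X127.9130 Y35.4920 F869
G1 X147.7768 Y67.3198
G0 X48.9252 Y202.8389
M4 S515
G1 X52.3202 Y228.8971 F2209
G1 X78.3784 Y225.5021
G1 X74.9834 Y199.4439
G1 X48.9252 Y202.8389
G0 X86.3119 Y230.2197
M4 S883
G1 X85.5595 Y55.7224 F869
G1 X159.3732 Y118.9804
G1 X111.8193 Y117.9853
G1 X22.5181 Y217.1989
G1 X104.5341 Y191.8057
M5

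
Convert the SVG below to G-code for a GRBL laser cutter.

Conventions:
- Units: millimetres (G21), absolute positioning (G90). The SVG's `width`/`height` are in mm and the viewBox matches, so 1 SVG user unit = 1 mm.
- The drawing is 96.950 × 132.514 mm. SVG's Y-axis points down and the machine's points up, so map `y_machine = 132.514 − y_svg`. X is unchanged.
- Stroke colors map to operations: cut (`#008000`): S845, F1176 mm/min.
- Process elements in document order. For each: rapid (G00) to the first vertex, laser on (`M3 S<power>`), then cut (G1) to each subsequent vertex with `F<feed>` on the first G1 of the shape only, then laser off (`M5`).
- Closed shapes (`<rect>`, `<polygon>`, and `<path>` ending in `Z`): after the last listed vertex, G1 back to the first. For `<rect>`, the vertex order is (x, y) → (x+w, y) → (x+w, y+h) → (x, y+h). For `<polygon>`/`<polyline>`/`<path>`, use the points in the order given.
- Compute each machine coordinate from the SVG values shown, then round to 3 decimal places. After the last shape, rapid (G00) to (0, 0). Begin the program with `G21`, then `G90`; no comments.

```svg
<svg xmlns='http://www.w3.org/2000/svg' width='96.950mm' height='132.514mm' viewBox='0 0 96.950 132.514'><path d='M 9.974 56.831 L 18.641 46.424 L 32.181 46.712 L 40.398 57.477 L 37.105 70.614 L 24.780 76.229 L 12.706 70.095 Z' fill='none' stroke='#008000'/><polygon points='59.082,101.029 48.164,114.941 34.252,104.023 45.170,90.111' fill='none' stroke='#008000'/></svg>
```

1 u = 1 mm; y_m = 132.514 − y.

[1] `<path>` regular polygon, #008000→cut S845 F1176: (9.974,75.683) → (18.641,86.090) → (32.181,85.802) → (40.398,75.037) → (37.105,61.900) → (24.780,56.285) → (12.706,62.419) → (9.974,75.683) (closed)

[2] `<polygon>` regular polygon, #008000→cut S845 F1176: (59.082,31.485) → (48.164,17.573) → (34.252,28.491) → (45.170,42.403) → (59.082,31.485) (closed)

G21
G90
G00 X9.974 Y75.683
M3 S845
G1 X18.641 Y86.090 F1176
G1 X32.181 Y85.802
G1 X40.398 Y75.037
G1 X37.105 Y61.900
G1 X24.780 Y56.285
G1 X12.706 Y62.419
G1 X9.974 Y75.683
M5
G00 X59.082 Y31.485
M3 S845
G1 X48.164 Y17.573 F1176
G1 X34.252 Y28.491
G1 X45.170 Y42.403
G1 X59.082 Y31.485
M5
G00 X0.000 Y0.000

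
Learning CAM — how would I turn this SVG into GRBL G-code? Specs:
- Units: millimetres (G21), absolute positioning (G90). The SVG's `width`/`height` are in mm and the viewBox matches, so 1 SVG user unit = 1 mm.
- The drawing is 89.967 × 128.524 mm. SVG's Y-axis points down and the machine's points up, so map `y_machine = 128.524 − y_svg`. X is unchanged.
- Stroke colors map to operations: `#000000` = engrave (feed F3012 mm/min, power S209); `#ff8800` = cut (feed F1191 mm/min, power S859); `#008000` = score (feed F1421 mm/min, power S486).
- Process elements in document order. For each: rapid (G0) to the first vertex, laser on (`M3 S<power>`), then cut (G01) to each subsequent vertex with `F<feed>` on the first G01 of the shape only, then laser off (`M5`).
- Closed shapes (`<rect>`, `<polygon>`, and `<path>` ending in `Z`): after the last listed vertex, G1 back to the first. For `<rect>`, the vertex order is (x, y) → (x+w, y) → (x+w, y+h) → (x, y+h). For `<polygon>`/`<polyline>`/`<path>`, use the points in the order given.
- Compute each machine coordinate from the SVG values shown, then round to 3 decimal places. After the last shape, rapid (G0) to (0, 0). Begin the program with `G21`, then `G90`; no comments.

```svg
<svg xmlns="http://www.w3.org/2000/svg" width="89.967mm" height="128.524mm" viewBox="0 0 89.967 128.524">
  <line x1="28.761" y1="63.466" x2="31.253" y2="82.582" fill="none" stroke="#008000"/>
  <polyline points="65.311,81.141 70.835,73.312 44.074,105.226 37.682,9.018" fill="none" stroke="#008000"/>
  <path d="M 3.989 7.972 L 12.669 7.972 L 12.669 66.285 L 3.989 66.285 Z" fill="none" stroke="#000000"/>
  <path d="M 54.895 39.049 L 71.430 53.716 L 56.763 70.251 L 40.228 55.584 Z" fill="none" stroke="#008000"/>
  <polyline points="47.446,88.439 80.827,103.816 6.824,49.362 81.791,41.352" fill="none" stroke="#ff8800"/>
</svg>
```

viewBox `0 0 89.967 128.524` with mm width/height → 1 unit = 1 mm. Flip: y_m = 128.524 − y_svg.

**Shape 1** — `<line>` line segment, stroke `#008000` → score (S486, F1421). Machine vertices: (28.761,65.058) → (31.253,45.942). Open path.

**Shape 2** — `<polyline>` open polyline, stroke `#008000` → score (S486, F1421). Machine vertices: (65.311,47.383) → (70.835,55.212) → (44.074,23.298) → (37.682,119.506). Open path.

**Shape 3** — `<path>` rectangle, stroke `#000000` → engrave (S209, F3012). Machine vertices: (3.989,120.552) → (12.669,120.552) → (12.669,62.239) → (3.989,62.239) → (3.989,120.552). Closed: final G1 returns to the first vertex.

**Shape 4** — `<path>` regular polygon, stroke `#008000` → score (S486, F1421). Machine vertices: (54.895,89.475) → (71.430,74.808) → (56.763,58.273) → (40.228,72.940) → (54.895,89.475). Closed: final G1 returns to the first vertex.

**Shape 5** — `<polyline>` open polyline, stroke `#ff8800` → cut (S859, F1191). Machine vertices: (47.446,40.085) → (80.827,24.708) → (6.824,79.162) → (81.791,87.172). Open path.

G21
G90
G0 X28.761 Y65.058
M3 S486
G01 X31.253 Y45.942 F1421
M5
G0 X65.311 Y47.383
M3 S486
G01 X70.835 Y55.212 F1421
G01 X44.074 Y23.298
G01 X37.682 Y119.506
M5
G0 X3.989 Y120.552
M3 S209
G01 X12.669 Y120.552 F3012
G01 X12.669 Y62.239
G01 X3.989 Y62.239
G01 X3.989 Y120.552
M5
G0 X54.895 Y89.475
M3 S486
G01 X71.430 Y74.808 F1421
G01 X56.763 Y58.273
G01 X40.228 Y72.940
G01 X54.895 Y89.475
M5
G0 X47.446 Y40.085
M3 S859
G01 X80.827 Y24.708 F1191
G01 X6.824 Y79.162
G01 X81.791 Y87.172
M5
G0 X0.000 Y0.000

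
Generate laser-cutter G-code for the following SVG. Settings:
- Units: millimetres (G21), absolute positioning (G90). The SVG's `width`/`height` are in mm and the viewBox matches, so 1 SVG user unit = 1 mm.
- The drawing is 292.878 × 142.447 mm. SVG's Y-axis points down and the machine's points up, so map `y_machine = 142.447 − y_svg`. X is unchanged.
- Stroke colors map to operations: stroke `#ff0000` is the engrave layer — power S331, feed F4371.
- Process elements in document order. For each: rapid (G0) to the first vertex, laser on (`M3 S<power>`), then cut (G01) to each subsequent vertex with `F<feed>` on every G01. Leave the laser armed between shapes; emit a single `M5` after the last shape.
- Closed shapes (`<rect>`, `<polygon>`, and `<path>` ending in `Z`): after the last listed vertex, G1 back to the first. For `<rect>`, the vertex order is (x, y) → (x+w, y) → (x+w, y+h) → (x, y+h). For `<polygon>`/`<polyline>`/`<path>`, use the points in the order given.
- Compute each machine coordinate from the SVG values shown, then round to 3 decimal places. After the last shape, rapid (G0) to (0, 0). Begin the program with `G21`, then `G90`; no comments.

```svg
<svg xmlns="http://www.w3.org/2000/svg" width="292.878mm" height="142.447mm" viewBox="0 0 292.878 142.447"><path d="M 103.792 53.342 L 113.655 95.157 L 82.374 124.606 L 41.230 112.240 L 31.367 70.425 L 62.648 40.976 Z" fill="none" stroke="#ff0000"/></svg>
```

1 u = 1 mm; y_m = 142.447 − y.

[1] `<path>` regular polygon, #ff0000→engrave S331 F4371: (103.792,89.105) → (113.655,47.290) → (82.374,17.841) → (41.230,30.207) → (31.367,72.022) → (62.648,101.471) → (103.792,89.105) (closed)

G21
G90
G0 X103.792 Y89.105
M3 S331
G01 X113.655 Y47.290 F4371
G01 X82.374 Y17.841 F4371
G01 X41.230 Y30.207 F4371
G01 X31.367 Y72.022 F4371
G01 X62.648 Y101.471 F4371
G01 X103.792 Y89.105 F4371
M5
G0 X0.000 Y0.000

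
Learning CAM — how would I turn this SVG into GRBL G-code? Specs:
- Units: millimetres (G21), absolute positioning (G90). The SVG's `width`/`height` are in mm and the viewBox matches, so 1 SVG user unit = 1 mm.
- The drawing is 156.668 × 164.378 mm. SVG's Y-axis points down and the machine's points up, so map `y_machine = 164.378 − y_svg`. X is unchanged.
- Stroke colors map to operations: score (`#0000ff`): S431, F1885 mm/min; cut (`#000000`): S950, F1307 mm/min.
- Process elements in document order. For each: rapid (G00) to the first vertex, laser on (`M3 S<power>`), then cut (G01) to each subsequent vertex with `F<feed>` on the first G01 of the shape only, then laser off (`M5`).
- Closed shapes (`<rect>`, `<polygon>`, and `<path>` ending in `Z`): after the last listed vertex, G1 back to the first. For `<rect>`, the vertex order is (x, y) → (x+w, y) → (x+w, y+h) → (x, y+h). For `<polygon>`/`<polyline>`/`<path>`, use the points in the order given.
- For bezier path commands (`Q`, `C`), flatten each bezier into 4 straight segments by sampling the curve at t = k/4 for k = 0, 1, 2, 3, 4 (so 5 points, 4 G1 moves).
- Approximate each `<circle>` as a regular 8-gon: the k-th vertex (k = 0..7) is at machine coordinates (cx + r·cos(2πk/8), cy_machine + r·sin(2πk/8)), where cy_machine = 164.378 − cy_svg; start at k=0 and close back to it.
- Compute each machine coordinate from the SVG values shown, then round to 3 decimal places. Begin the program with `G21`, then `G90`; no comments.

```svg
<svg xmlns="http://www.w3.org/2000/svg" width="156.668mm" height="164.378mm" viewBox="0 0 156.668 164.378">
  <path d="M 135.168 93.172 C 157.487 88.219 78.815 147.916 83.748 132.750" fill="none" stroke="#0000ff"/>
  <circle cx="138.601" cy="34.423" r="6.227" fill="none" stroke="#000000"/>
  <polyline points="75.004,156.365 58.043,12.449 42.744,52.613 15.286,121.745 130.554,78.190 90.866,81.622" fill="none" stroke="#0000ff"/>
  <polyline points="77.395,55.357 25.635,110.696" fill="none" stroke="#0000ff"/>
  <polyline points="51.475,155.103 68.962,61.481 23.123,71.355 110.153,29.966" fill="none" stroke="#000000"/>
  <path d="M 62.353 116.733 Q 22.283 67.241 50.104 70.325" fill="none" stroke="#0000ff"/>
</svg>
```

viewBox `0 0 156.668 164.378` with mm width/height → 1 unit = 1 mm. Flip: y_m = 164.378 − y_svg.

**Shape 1** — `<path>` cubic bezier, stroke `#0000ff` → score (S431, F1885). Control points (SVG): P0=(135.168,93.172), P1=(157.487,88.219), P2=(78.815,147.916), P3=(83.748,132.750); sampled at t=k/4. Machine vertices: (135.168,71.206) → (135.856,64.979) → (115.978,47.587) → (92.840,32.110) → (83.748,31.628). Open path.

**Shape 2** — `<circle>` circle, stroke `#000000` → cut (S950, F1307). Machine vertices: (144.828,129.955) → (143.004,134.358) → (138.601,136.182) → (134.198,134.358) → (132.374,129.955) → (134.198,125.552) → (138.601,123.728) → (143.004,125.552) → (144.828,129.955). Closed: final G1 returns to the first vertex.

**Shape 3** — `<polyline>` open polyline, stroke `#0000ff` → score (S431, F1885). Machine vertices: (75.004,8.013) → (58.043,151.929) → (42.744,111.765) → (15.286,42.633) → (130.554,86.188) → (90.866,82.756). Open path.

**Shape 4** — `<polyline>` line segment, stroke `#0000ff` → score (S431, F1885). Machine vertices: (77.395,109.021) → (25.635,53.682). Open path.

**Shape 5** — `<polyline>` open polyline, stroke `#000000` → cut (S950, F1307). Machine vertices: (51.475,9.275) → (68.962,102.897) → (23.123,93.023) → (110.153,134.412). Open path.

**Shape 6** — `<path>` quadratic bezier, stroke `#0000ff` → score (S431, F1885). Control points (SVG): P0=(62.353,116.733), P1=(22.283,67.241), P2=(50.104,70.325); sampled at t=k/4. Machine vertices: (62.353,47.645) → (46.561,69.105) → (39.256,83.993) → (40.437,92.309) → (50.104,94.053). Open path.

G21
G90
G00 X135.168 Y71.206
M3 S431
G01 X135.856 Y64.979 F1885
G01 X115.978 Y47.587
G01 X92.840 Y32.110
G01 X83.748 Y31.628
M5
G00 X144.828 Y129.955
M3 S950
G01 X143.004 Y134.358 F1307
G01 X138.601 Y136.182
G01 X134.198 Y134.358
G01 X132.374 Y129.955
G01 X134.198 Y125.552
G01 X138.601 Y123.728
G01 X143.004 Y125.552
G01 X144.828 Y129.955
M5
G00 X75.004 Y8.013
M3 S431
G01 X58.043 Y151.929 F1885
G01 X42.744 Y111.765
G01 X15.286 Y42.633
G01 X130.554 Y86.188
G01 X90.866 Y82.756
M5
G00 X77.395 Y109.021
M3 S431
G01 X25.635 Y53.682 F1885
M5
G00 X51.475 Y9.275
M3 S950
G01 X68.962 Y102.897 F1307
G01 X23.123 Y93.023
G01 X110.153 Y134.412
M5
G00 X62.353 Y47.645
M3 S431
G01 X46.561 Y69.105 F1885
G01 X39.256 Y83.993
G01 X40.437 Y92.309
G01 X50.104 Y94.053
M5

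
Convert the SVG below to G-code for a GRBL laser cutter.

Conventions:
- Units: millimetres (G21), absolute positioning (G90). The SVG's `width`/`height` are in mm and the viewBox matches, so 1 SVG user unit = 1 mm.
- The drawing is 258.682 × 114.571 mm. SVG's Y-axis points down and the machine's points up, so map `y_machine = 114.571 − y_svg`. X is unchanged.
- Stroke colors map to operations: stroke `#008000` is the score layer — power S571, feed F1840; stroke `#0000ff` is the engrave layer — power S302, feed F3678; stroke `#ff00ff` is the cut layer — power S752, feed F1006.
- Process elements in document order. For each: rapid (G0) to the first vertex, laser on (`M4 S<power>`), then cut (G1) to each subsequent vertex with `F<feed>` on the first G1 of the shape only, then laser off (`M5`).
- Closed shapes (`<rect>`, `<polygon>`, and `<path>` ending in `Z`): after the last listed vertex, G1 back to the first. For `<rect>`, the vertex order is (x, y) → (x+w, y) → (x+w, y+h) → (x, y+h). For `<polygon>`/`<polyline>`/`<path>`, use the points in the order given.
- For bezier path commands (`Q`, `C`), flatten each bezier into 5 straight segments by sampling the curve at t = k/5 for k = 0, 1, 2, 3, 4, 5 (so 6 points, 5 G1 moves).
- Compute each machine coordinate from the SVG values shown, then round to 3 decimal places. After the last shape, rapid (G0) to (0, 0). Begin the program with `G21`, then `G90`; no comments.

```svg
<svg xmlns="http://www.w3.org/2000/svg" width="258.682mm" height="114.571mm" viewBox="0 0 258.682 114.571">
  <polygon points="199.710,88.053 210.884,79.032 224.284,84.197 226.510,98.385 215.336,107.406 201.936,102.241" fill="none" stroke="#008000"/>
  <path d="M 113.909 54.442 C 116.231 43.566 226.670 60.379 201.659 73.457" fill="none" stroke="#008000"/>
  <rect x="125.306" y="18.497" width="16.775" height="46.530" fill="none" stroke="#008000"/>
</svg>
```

G21
G90
G0 X199.710 Y26.518
M4 S571
G1 X210.884 Y35.539 F1840
G1 X224.284 Y30.374
G1 X226.510 Y16.186
G1 X215.336 Y7.165
G1 X201.936 Y12.330
G1 X199.710 Y26.518
M5
G0 X113.909 Y60.129
M4 S571
G1 X126.328 Y63.583 F1840
G1 X153.003 Y61.901
G1 X182.244 Y56.589
G1 X202.360 Y49.158
G1 X201.659 Y41.114
M5
G0 X125.306 Y96.074
M4 S571
G1 X142.081 Y96.074 F1840
G1 X142.081 Y49.544
G1 X125.306 Y49.544
G1 X125.306 Y96.074
M5
G0 X0.000 Y0.000

1 u = 1 mm; y_m = 114.571 − y.

[1] `<polygon>` regular polygon, #008000→score S571 F1840: (199.710,26.518) → (210.884,35.539) → (224.284,30.374) → (226.510,16.186) → (215.336,7.165) → (201.936,12.330) → (199.710,26.518) (closed)

[2] `<path>` cubic bezier, #008000→score S571 F1840: (113.909,60.129) → (126.328,63.583) → (153.003,61.901) → (182.244,56.589) → (202.360,49.158) → (201.659,41.114)

[3] `<rect>` rectangle, #008000→score S571 F1840: (125.306,96.074) → (142.081,96.074) → (142.081,49.544) → (125.306,49.544) → (125.306,96.074) (closed)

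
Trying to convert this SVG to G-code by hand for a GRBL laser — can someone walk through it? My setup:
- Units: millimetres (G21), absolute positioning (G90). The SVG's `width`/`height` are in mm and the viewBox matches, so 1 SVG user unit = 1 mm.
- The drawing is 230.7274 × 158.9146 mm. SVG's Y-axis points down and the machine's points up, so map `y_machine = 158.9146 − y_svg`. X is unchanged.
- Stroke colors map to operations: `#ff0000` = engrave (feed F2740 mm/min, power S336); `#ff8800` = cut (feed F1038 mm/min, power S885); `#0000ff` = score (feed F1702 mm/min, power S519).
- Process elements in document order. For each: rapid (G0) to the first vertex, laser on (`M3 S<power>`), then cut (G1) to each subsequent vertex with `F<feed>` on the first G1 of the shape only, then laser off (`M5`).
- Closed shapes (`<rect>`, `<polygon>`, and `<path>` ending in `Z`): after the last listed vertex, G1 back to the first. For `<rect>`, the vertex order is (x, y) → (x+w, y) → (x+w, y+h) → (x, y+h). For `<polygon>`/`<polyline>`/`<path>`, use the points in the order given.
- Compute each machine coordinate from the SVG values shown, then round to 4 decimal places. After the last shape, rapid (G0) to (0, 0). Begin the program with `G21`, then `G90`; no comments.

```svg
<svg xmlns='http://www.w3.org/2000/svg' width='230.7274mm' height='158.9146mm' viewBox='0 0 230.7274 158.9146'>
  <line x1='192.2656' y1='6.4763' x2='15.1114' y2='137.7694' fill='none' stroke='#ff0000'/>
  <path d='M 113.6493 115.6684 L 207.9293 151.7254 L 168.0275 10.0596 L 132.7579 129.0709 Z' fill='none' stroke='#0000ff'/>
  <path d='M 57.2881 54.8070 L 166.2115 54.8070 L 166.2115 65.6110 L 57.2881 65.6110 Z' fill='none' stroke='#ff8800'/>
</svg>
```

viewBox `0 0 230.7274 158.9146` with mm width/height → 1 unit = 1 mm. Flip: y_m = 158.9146 − y_svg.

**Shape 1** — `<line>` line segment, stroke `#ff0000` → engrave (S336, F2740). Machine vertices: (192.2656,152.4383) → (15.1114,21.1452). Open path.

**Shape 2** — `<path>` closed polygon, stroke `#0000ff` → score (S519, F1702). Machine vertices: (113.6493,43.2462) → (207.9293,7.1892) → (168.0275,148.8550) → (132.7579,29.8437) → (113.6493,43.2462). Closed: final G1 returns to the first vertex.

**Shape 3** — `<path>` rectangle, stroke `#ff8800` → cut (S885, F1038). Machine vertices: (57.2881,104.1076) → (166.2115,104.1076) → (166.2115,93.3036) → (57.2881,93.3036) → (57.2881,104.1076). Closed: final G1 returns to the first vertex.

G21
G90
G0 X192.2656 Y152.4383
M3 S336
G1 X15.1114 Y21.1452 F2740
M5
G0 X113.6493 Y43.2462
M3 S519
G1 X207.9293 Y7.1892 F1702
G1 X168.0275 Y148.8550
G1 X132.7579 Y29.8437
G1 X113.6493 Y43.2462
M5
G0 X57.2881 Y104.1076
M3 S885
G1 X166.2115 Y104.1076 F1038
G1 X166.2115 Y93.3036
G1 X57.2881 Y93.3036
G1 X57.2881 Y104.1076
M5
G0 X0.0000 Y0.0000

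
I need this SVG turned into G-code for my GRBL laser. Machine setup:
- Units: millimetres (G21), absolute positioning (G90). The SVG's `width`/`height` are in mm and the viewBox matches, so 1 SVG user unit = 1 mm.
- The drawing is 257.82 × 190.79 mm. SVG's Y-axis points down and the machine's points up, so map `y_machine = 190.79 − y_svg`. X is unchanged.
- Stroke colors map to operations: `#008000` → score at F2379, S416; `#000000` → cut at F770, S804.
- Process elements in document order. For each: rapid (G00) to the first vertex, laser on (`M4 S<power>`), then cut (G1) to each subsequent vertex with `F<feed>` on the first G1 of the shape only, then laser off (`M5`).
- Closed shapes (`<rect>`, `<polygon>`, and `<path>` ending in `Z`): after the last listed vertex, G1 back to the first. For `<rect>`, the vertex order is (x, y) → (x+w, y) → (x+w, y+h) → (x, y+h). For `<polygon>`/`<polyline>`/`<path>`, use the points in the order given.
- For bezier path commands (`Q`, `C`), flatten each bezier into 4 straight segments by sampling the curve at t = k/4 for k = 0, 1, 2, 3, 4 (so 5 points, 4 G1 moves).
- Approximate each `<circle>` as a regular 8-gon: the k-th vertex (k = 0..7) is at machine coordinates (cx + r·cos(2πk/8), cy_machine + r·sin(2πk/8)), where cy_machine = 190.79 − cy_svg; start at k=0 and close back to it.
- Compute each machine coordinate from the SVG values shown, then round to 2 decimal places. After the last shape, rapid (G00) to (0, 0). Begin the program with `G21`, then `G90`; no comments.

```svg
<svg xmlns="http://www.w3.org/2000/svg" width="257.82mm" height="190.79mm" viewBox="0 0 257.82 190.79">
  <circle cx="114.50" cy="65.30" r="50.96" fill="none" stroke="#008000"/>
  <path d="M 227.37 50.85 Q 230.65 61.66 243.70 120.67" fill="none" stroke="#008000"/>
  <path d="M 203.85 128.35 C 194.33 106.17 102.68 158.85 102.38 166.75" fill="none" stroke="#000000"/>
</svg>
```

viewBox `0 0 257.82 190.79` with mm width/height → 1 unit = 1 mm. Flip: y_m = 190.79 − y_svg.

**Shape 1** — `<circle>` circle, stroke `#008000` → score (S416, F2379). Machine vertices: (165.46,125.49) → (150.53,161.52) → (114.50,176.45) → (78.47,161.52) → (63.54,125.49) → (78.47,89.46) → (114.50,74.53) → (150.53,89.46) → (165.46,125.49). Closed: final G1 returns to the first vertex.

**Shape 2** — `<path>` quadratic bezier, stroke `#008000` → score (S416, F2379). Control points (SVG): P0=(227.37,50.85), P1=(230.65,61.66), P2=(243.70,120.67); sampled at t=k/4. Machine vertices: (227.37,139.94) → (229.62,131.52) → (233.09,117.08) → (237.79,96.61) → (243.70,70.12). Open path.

**Shape 3** — `<path>` cubic bezier, stroke `#000000` → cut (S804, F770). Control points (SVG): P0=(203.85,128.35), P1=(194.33,106.17), P2=(102.68,158.85), P3=(102.38,166.75); sampled at t=k/4. Machine vertices: (203.85,62.44) → (184.02,66.91) → (149.66,54.52) → (117.02,36.49) → (102.38,24.04). Open path.

G21
G90
G00 X165.46 Y125.49
M4 S416
G1 X150.53 Y161.52 F2379
G1 X114.50 Y176.45
G1 X78.47 Y161.52
G1 X63.54 Y125.49
G1 X78.47 Y89.46
G1 X114.50 Y74.53
G1 X150.53 Y89.46
G1 X165.46 Y125.49
M5
G00 X227.37 Y139.94
M4 S416
G1 X229.62 Y131.52 F2379
G1 X233.09 Y117.08
G1 X237.79 Y96.61
G1 X243.70 Y70.12
M5
G00 X203.85 Y62.44
M4 S804
G1 X184.02 Y66.91 F770
G1 X149.66 Y54.52
G1 X117.02 Y36.49
G1 X102.38 Y24.04
M5
G00 X0.00 Y0.00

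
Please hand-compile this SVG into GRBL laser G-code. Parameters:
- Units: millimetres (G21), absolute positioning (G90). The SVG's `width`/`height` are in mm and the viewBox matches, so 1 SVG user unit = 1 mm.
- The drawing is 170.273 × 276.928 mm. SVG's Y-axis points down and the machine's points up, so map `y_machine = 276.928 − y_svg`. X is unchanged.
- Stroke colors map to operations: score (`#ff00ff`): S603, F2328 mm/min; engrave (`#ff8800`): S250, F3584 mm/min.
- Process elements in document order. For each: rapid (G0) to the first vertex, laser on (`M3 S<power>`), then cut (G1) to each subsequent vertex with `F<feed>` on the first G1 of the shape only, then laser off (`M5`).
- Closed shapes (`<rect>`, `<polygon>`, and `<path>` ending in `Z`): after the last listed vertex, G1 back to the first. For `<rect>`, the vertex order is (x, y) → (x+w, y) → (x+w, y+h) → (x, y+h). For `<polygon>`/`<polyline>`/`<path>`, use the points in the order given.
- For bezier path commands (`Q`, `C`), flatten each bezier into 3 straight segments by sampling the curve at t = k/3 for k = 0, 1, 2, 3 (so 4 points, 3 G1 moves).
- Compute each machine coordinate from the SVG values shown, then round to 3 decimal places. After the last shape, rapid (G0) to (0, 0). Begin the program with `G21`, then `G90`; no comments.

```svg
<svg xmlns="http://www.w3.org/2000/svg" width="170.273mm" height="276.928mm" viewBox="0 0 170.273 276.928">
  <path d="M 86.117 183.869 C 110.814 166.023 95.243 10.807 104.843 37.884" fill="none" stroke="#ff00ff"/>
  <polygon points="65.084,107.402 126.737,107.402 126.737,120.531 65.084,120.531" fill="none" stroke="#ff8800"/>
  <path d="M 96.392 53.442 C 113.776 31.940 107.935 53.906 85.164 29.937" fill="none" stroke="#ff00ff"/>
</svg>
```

viewBox `0 0 170.273 276.928` with mm width/height → 1 unit = 1 mm. Flip: y_m = 276.928 − y_svg.

**Shape 1** — `<path>` cubic bezier, stroke `#ff00ff` → score (S603, F2328). Control points (SVG): P0=(86.117,183.869), P1=(110.814,166.023), P2=(95.243,10.807), P3=(104.843,37.884); sampled at t=k/3. Machine vertices: (86.117,93.059) → (99.815,144.856) → (101.210,217.196) → (104.843,239.044). Open path.

**Shape 2** — `<polygon>` rectangle, stroke `#ff8800` → engrave (S250, F3584). Machine vertices: (65.084,169.526) → (126.737,169.526) → (126.737,156.397) → (65.084,156.397) → (65.084,169.526). Closed: final G1 returns to the first vertex.

**Shape 3** — `<path>` cubic bezier, stroke `#ff00ff` → score (S603, F2328). Control points (SVG): P0=(96.392,53.442), P1=(113.776,31.940), P2=(107.935,53.906), P3=(85.164,29.937); sampled at t=k/3. Machine vertices: (96.392,223.486) → (106.267,233.810) → (102.059,235.022) → (85.164,246.991). Open path.

G21
G90
G0 X86.117 Y93.059
M3 S603
G1 X99.815 Y144.856 F2328
G1 X101.210 Y217.196
G1 X104.843 Y239.044
M5
G0 X65.084 Y169.526
M3 S250
G1 X126.737 Y169.526 F3584
G1 X126.737 Y156.397
G1 X65.084 Y156.397
G1 X65.084 Y169.526
M5
G0 X96.392 Y223.486
M3 S603
G1 X106.267 Y233.810 F2328
G1 X102.059 Y235.022
G1 X85.164 Y246.991
M5
G0 X0.000 Y0.000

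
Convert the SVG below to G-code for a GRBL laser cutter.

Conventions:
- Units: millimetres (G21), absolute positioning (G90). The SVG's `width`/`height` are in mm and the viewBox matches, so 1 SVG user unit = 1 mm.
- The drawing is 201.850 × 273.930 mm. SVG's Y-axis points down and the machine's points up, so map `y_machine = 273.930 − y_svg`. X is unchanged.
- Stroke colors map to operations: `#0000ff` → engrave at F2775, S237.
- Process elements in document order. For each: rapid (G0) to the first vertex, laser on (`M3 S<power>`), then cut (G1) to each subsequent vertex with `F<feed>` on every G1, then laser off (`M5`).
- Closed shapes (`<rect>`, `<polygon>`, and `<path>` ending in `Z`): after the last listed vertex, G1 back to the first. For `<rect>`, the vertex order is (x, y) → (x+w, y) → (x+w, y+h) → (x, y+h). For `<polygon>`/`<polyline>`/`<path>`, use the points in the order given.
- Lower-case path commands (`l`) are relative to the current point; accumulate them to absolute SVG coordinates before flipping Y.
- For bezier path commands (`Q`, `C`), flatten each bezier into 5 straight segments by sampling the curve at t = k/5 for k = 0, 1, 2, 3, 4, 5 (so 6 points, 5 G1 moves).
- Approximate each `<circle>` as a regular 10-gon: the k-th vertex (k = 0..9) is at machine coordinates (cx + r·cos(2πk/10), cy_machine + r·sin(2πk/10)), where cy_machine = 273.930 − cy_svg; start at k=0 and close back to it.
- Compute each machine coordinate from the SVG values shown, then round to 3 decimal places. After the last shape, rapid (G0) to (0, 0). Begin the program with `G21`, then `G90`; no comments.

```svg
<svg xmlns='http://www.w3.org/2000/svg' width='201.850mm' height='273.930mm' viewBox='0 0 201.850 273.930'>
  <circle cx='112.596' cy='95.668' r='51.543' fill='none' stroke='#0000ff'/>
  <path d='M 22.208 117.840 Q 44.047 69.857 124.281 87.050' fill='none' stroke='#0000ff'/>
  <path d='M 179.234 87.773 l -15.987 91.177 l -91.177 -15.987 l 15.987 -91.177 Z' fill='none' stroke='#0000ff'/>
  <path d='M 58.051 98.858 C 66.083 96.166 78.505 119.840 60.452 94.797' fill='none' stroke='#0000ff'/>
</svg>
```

Since the viewBox matches the mm dimensions, user units are millimetres directly. The only transform is the Y-flip y_m = 273.930 − y_svg.

Shape 1 is a circle drawn with `<circle>`. Its stroke #0000ff means engrave at S237, F2775. After flipping Y the toolpath is (164.139,178.262) → (154.295,208.558) → (128.524,227.282) → (96.668,227.282) → (70.897,208.558) → (61.053,178.262) → (70.897,147.966) → (96.668,129.242) → (128.524,129.242) → (154.295,147.966) → (164.139,178.262), returning to the start.

Shape 2 is a quadratic bezier drawn with `<path>`. Its stroke #0000ff means engrave at S237, F2775. After flipping Y the toolpath is (22.208,156.090) → (33.279,172.676) → (49.022,184.048) → (69.437,190.206) → (94.523,191.150) → (124.281,186.880).

Shape 3 is a regular polygon drawn with `<path>`. Its stroke #0000ff means engrave at S237, F2775. After flipping Y the toolpath is (179.234,186.157) → (163.247,94.980) → (72.070,110.967) → (88.057,202.144) → (179.234,186.157), returning to the start.

Shape 4 is a cubic bezier drawn with `<path>`. Its stroke #0000ff means engrave at S237, F2775. After flipping Y the toolpath is (58.051,175.072) → (63.118,174.124) → (67.565,170.452) → (69.719,167.660) → (67.906,169.353) → (60.452,179.133).

G21
G90
G0 X164.139 Y178.262
M3 S237
G1 X154.295 Y208.558 F2775
G1 X128.524 Y227.282 F2775
G1 X96.668 Y227.282 F2775
G1 X70.897 Y208.558 F2775
G1 X61.053 Y178.262 F2775
G1 X70.897 Y147.966 F2775
G1 X96.668 Y129.242 F2775
G1 X128.524 Y129.242 F2775
G1 X154.295 Y147.966 F2775
G1 X164.139 Y178.262 F2775
M5
G0 X22.208 Y156.090
M3 S237
G1 X33.279 Y172.676 F2775
G1 X49.022 Y184.048 F2775
G1 X69.437 Y190.206 F2775
G1 X94.523 Y191.150 F2775
G1 X124.281 Y186.880 F2775
M5
G0 X179.234 Y186.157
M3 S237
G1 X163.247 Y94.980 F2775
G1 X72.070 Y110.967 F2775
G1 X88.057 Y202.144 F2775
G1 X179.234 Y186.157 F2775
M5
G0 X58.051 Y175.072
M3 S237
G1 X63.118 Y174.124 F2775
G1 X67.565 Y170.452 F2775
G1 X69.719 Y167.660 F2775
G1 X67.906 Y169.353 F2775
G1 X60.452 Y179.133 F2775
M5
G0 X0.000 Y0.000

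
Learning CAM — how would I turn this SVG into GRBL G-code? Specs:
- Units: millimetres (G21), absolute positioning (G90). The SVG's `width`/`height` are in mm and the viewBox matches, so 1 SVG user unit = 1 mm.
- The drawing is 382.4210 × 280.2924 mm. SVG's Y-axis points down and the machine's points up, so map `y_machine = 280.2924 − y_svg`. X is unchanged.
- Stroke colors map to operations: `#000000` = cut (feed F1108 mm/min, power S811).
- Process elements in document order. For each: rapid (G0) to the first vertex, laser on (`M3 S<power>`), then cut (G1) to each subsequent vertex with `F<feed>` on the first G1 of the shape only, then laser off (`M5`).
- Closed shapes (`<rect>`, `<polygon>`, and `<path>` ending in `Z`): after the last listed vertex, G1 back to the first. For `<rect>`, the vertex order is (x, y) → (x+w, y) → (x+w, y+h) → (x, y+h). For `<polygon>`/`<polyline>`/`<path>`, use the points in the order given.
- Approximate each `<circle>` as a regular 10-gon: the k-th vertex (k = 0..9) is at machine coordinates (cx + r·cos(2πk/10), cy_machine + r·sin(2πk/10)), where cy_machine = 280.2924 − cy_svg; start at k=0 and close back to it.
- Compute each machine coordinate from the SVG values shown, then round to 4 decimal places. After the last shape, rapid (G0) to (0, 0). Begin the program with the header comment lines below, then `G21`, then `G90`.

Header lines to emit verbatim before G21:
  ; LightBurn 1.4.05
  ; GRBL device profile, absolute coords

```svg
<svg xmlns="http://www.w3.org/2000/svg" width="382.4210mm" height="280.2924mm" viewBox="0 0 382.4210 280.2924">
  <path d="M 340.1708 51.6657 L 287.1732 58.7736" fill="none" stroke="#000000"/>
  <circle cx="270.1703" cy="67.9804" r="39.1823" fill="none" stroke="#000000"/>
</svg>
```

; LightBurn 1.4.05
; GRBL device profile, absolute coords
G21
G90
G0 X340.1708 Y228.6267
M3 S811
G1 X287.1732 Y221.5188 F1108
M5
G0 X309.3526 Y212.3120
M3 S811
G1 X301.8694 Y235.3428 F1108
G1 X282.2783 Y249.5766
G1 X258.0623 Y249.5766
G1 X238.4712 Y235.3428
G1 X230.9880 Y212.3120
G1 X238.4712 Y189.2812
G1 X258.0623 Y175.0474
G1 X282.2783 Y175.0474
G1 X301.8694 Y189.2812
G1 X309.3526 Y212.3120
M5
G0 X0.0000 Y0.0000

Since the viewBox matches the mm dimensions, user units are millimetres directly. The only transform is the Y-flip y_m = 280.2924 − y_svg.

Shape 1 is a line segment drawn with `<path>`. Its stroke #000000 means cut at S811, F1108. After flipping Y the toolpath is (340.1708,228.6267) → (287.1732,221.5188).

Shape 2 is a circle drawn with `<circle>`. Its stroke #000000 means cut at S811, F1108. After flipping Y the toolpath is (309.3526,212.3120) → (301.8694,235.3428) → (282.2783,249.5766) → (258.0623,249.5766) → (238.4712,235.3428) → (230.9880,212.3120) → (238.4712,189.2812) → (258.0623,175.0474) → (282.2783,175.0474) → (301.8694,189.2812) → (309.3526,212.3120), returning to the start.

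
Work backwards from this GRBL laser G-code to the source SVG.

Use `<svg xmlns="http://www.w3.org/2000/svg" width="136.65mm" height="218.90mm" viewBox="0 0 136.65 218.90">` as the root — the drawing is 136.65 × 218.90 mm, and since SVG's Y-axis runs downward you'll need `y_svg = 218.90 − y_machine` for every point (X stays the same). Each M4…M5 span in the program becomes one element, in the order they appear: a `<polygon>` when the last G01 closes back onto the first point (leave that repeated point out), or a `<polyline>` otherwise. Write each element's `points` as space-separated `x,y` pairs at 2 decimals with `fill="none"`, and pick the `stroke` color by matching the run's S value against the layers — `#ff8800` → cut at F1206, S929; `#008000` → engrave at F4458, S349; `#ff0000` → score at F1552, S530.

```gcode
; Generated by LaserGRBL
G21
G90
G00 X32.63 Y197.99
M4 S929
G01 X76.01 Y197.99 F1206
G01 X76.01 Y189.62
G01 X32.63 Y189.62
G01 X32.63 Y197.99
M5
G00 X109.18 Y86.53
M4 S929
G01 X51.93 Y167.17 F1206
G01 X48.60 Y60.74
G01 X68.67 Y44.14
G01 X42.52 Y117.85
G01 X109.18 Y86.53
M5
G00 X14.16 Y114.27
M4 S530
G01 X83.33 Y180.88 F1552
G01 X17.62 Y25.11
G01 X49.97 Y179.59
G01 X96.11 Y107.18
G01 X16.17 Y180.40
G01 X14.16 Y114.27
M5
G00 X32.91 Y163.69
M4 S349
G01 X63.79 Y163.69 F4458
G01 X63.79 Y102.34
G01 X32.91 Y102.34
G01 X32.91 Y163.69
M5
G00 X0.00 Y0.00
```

y_svg = 218.90 − y_m.

[1] S929→`#ff8800` (cut); closed run; points: 32.63,20.91 76.01,20.91 76.01,29.28 32.63,29.28

[2] S929→`#ff8800` (cut); closed run; points: 109.18,132.37 51.93,51.73 48.60,158.16 68.67,174.76 42.52,101.05

[3] S530→`#ff0000` (score); closed run; points: 14.16,104.63 83.33,38.02 17.62,193.79 49.97,39.31 96.11,111.72 16.17,38.50

[4] S349→`#008000` (engrave); closed run; points: 32.91,55.21 63.79,55.21 63.79,116.56 32.91,116.56

<svg xmlns="http://www.w3.org/2000/svg" width="136.65mm" height="218.90mm" viewBox="0 0 136.65 218.90">
  <polygon points="32.63,20.91 76.01,20.91 76.01,29.28 32.63,29.28" fill="none" stroke="#ff8800"/>
  <polygon points="109.18,132.37 51.93,51.73 48.60,158.16 68.67,174.76 42.52,101.05" fill="none" stroke="#ff8800"/>
  <polygon points="14.16,104.63 83.33,38.02 17.62,193.79 49.97,39.31 96.11,111.72 16.17,38.50" fill="none" stroke="#ff0000"/>
  <polygon points="32.91,55.21 63.79,55.21 63.79,116.56 32.91,116.56" fill="none" stroke="#008000"/>
</svg>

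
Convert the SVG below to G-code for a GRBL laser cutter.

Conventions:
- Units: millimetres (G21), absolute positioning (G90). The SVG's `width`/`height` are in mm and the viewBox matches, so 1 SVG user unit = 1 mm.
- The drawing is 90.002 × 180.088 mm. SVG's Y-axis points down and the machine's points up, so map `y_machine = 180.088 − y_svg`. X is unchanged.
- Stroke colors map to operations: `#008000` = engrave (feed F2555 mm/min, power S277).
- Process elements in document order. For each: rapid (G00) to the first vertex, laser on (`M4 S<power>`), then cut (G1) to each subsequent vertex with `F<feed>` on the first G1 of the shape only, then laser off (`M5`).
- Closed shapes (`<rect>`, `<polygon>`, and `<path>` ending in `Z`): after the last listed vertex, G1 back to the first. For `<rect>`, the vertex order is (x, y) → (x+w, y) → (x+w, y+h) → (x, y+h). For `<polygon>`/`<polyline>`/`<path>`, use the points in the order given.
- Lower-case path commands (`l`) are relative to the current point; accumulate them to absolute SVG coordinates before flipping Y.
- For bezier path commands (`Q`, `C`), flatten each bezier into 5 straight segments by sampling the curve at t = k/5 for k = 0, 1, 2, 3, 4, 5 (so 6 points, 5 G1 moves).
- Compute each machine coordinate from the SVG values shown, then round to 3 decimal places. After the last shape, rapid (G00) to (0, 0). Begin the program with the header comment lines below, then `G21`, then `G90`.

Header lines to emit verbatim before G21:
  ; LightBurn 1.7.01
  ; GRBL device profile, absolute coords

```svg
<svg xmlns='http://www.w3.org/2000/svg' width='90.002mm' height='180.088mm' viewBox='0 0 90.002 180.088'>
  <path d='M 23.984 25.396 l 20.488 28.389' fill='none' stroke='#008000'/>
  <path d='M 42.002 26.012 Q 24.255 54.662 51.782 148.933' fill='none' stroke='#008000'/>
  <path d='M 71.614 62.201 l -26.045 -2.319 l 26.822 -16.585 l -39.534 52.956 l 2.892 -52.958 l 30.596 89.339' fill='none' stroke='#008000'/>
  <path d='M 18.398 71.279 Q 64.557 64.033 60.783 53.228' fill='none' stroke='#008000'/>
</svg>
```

Since the viewBox matches the mm dimensions, user units are millimetres directly. The only transform is the Y-flip y_m = 180.088 − y_svg.

Shape 1 is a line segment drawn with `<path>`. Its stroke #008000 means engrave at S277, F2555. After flipping Y the toolpath is (23.984,154.692) → (44.472,126.303).

Shape 2 is a quadratic bezier drawn with `<path>`. Its stroke #008000 means engrave at S277, F2555. After flipping Y the toolpath is (42.002,154.076) → (36.714,139.991) → (35.048,120.657) → (37.004,96.072) → (42.582,66.239) → (51.782,31.155).

Shape 3 is a open polyline drawn with `<path>`. Its stroke #008000 means engrave at S277, F2555. After flipping Y the toolpath is (71.614,117.887) → (45.569,120.206) → (72.391,136.791) → (32.857,83.835) → (35.749,136.793) → (66.345,47.454).

Shape 4 is a quadratic bezier drawn with `<path>`. Its stroke #008000 means engrave at S277, F2555. After flipping Y the toolpath is (18.398,108.809) → (34.864,111.850) → (47.336,115.175) → (55.813,118.785) → (60.295,122.680) → (60.783,126.860).

; LightBurn 1.7.01
; GRBL device profile, absolute coords
G21
G90
G00 X23.984 Y154.692
M4 S277
G1 X44.472 Y126.303 F2555
M5
G00 X42.002 Y154.076
M4 S277
G1 X36.714 Y139.991 F2555
G1 X35.048 Y120.657
G1 X37.004 Y96.072
G1 X42.582 Y66.239
G1 X51.782 Y31.155
M5
G00 X71.614 Y117.887
M4 S277
G1 X45.569 Y120.206 F2555
G1 X72.391 Y136.791
G1 X32.857 Y83.835
G1 X35.749 Y136.793
G1 X66.345 Y47.454
M5
G00 X18.398 Y108.809
M4 S277
G1 X34.864 Y111.850 F2555
G1 X47.336 Y115.175
G1 X55.813 Y118.785
G1 X60.295 Y122.680
G1 X60.783 Y126.860
M5
G00 X0.000 Y0.000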